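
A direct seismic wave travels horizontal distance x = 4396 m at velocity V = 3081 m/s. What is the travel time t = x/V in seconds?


t = x / V
= 4396 / 3081
= 1.4268 s

1.4268


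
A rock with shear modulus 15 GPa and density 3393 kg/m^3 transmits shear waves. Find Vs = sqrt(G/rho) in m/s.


Convert G to Pa: G = 15e9 Pa
Compute G/rho = 15e9 / 3393 = 4420866.4898
Vs = sqrt(4420866.4898) = 2102.59 m/s

2102.59


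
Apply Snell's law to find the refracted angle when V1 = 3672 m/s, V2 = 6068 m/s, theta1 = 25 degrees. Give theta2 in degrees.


sin(theta1) = sin(25 deg) = 0.422618
sin(theta2) = V2/V1 * sin(theta1) = 6068/3672 * 0.422618 = 0.698379
theta2 = arcsin(0.698379) = 44.2971 degrees

44.2971


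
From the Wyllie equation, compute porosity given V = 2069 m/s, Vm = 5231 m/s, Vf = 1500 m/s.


1/V - 1/Vm = 1/2069 - 1/5231 = 0.00029216
1/Vf - 1/Vm = 1/1500 - 1/5231 = 0.0004755
phi = 0.00029216 / 0.0004755 = 0.6144

0.6144


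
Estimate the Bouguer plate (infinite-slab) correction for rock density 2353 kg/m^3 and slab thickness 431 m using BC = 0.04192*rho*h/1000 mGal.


BC = 0.04192 * rho * h / 1000
= 0.04192 * 2353 * 431 / 1000
= 42.5129 mGal

42.5129


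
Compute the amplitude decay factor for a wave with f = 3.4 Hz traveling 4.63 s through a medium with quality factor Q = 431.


pi*f*t/Q = pi*3.4*4.63/431 = 0.114745
A/A0 = exp(-0.114745) = 0.891594

0.891594


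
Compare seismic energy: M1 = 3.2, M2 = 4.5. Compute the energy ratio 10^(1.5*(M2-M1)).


M2 - M1 = 4.5 - 3.2 = 1.3
1.5 * 1.3 = 1.95
ratio = 10^1.95 = 89.13

89.13


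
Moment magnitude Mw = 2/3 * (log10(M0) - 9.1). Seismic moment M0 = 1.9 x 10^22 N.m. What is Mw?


log10(M0) = log10(1.9 x 10^22) = 22.2788
Mw = 2/3 * (22.2788 - 9.1)
= 2/3 * 13.1788
= 8.79

8.79


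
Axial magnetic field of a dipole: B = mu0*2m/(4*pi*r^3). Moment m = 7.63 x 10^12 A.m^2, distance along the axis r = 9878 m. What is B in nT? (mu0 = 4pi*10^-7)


m = 7.63 x 10^12 = 7630000000000 A.m^2
2m = 15260000000000 A.m^2
r^3 = 9878^3 = 963844704152
B = (4pi*10^-7) * 15260000000000 / (4*pi * 963844704152) * 1e9
= 19176281.557512 / 12112029767061.4 * 1e9
= 1583.2426 nT

1583.2426


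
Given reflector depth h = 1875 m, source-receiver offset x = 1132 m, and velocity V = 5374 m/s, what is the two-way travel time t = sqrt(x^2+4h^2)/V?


x^2 + 4h^2 = 1132^2 + 4*1875^2 = 1281424 + 14062500 = 15343924
sqrt(15343924) = 3917.1321
t = 3917.1321 / 5374 = 0.7289 s

0.7289


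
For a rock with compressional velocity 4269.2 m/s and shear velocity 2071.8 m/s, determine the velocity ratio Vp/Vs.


Vp/Vs = 4269.2 / 2071.8
= 2.0606

2.0606


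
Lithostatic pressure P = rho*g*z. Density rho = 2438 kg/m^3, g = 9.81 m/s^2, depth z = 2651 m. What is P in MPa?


P = rho * g * z / 1e6
= 2438 * 9.81 * 2651 / 1e6
= 63403383.78 / 1e6
= 63.4034 MPa

63.4034


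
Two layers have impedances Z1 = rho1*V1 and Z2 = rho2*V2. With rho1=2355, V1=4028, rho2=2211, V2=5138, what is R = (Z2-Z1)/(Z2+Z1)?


Z1 = 2355 * 4028 = 9485940
Z2 = 2211 * 5138 = 11360118
R = (11360118 - 9485940) / (11360118 + 9485940) = 1874178 / 20846058 = 0.0899

0.0899


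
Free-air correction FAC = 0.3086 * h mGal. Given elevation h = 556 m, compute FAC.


FAC = 0.3086 * h
= 0.3086 * 556
= 171.5816 mGal

171.5816


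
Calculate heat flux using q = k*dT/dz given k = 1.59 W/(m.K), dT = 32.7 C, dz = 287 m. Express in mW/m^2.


q = k * dT / dz * 1000
= 1.59 * 32.7 / 287 * 1000
= 0.18116 * 1000
= 181.1603 mW/m^2

181.1603


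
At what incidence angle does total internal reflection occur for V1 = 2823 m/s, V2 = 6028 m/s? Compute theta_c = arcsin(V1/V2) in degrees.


V1/V2 = 2823/6028 = 0.468315
theta_c = arcsin(0.468315) = 27.9249 degrees

27.9249


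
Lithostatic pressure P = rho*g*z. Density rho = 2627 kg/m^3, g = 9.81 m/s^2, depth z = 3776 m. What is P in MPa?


P = rho * g * z / 1e6
= 2627 * 9.81 * 3776 / 1e6
= 97310805.12 / 1e6
= 97.3108 MPa

97.3108


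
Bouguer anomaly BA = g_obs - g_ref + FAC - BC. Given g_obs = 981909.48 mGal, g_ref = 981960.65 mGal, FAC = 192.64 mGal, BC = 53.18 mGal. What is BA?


BA = g_obs - g_ref + FAC - BC
= 981909.48 - 981960.65 + 192.64 - 53.18
= 88.29 mGal

88.29


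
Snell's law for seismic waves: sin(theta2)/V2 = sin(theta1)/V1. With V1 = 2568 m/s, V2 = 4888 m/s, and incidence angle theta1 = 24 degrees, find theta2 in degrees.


sin(theta1) = sin(24 deg) = 0.406737
sin(theta2) = V2/V1 * sin(theta1) = 4888/2568 * 0.406737 = 0.774193
theta2 = arcsin(0.774193) = 50.732 degrees

50.732


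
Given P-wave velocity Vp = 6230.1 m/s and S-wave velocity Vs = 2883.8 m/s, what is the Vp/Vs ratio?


Vp/Vs = 6230.1 / 2883.8
= 2.1604

2.1604


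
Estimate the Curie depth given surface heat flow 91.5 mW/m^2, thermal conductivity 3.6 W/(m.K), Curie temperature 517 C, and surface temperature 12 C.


T_Curie - T_surf = 517 - 12 = 505 C
Convert q to W/m^2: 91.5 mW/m^2 = 0.0915 W/m^2
d = 505 * 3.6 / 0.0915 = 19868.85 m

19868.85


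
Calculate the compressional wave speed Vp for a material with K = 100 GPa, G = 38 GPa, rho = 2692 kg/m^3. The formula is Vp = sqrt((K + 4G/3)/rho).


First compute the effective modulus:
K + 4G/3 = 100e9 + 4*38e9/3 = 150666666666.67 Pa
Then divide by density:
150666666666.67 / 2692 = 55968301.1392 Pa/(kg/m^3)
Take the square root:
Vp = sqrt(55968301.1392) = 7481.2 m/s

7481.2


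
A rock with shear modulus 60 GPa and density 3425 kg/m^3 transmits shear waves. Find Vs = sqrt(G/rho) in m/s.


Convert G to Pa: G = 60e9 Pa
Compute G/rho = 60e9 / 3425 = 17518248.1752
Vs = sqrt(17518248.1752) = 4185.48 m/s

4185.48


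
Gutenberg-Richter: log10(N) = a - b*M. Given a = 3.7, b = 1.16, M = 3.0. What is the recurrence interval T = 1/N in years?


log10(N) = 3.7 - 1.16*3.0 = 0.22
N = 10^0.22 = 1.659587
T = 1/N = 1/1.659587 = 0.6026 years

0.6026


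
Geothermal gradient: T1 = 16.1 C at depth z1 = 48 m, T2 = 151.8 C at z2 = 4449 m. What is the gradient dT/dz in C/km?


dT = 151.8 - 16.1 = 135.7 C
dz = 4449 - 48 = 4401 m
gradient = dT/dz * 1000 = 135.7/4401 * 1000 = 30.8339 C/km

30.8339


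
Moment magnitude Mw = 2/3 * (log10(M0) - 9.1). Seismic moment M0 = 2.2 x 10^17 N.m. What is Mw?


log10(M0) = log10(2.2 x 10^17) = 17.3424
Mw = 2/3 * (17.3424 - 9.1)
= 2/3 * 8.2424
= 5.49

5.49


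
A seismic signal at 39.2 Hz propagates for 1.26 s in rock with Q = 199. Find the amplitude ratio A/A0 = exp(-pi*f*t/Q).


pi*f*t/Q = pi*39.2*1.26/199 = 0.779746
A/A0 = exp(-0.779746) = 0.458522

0.458522


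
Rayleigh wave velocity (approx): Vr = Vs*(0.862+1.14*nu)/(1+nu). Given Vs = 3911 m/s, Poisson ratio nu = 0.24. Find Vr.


Numerator factor = 0.862 + 1.14*0.24 = 1.1356
Denominator = 1 + 0.24 = 1.24
Vr = 3911 * 1.1356 / 1.24 = 3581.72 m/s

3581.72


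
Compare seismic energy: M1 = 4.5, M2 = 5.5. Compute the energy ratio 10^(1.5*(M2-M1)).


M2 - M1 = 5.5 - 4.5 = 1.0
1.5 * 1.0 = 1.5
ratio = 10^1.5 = 31.62

31.62


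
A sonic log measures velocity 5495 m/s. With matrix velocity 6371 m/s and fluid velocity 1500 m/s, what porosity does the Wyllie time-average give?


1/V - 1/Vm = 1/5495 - 1/6371 = 2.502e-05
1/Vf - 1/Vm = 1/1500 - 1/6371 = 0.00050971
phi = 2.502e-05 / 0.00050971 = 0.0491

0.0491


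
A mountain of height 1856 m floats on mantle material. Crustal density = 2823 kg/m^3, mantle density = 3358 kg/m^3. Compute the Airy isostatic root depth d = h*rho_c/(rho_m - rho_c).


rho_m - rho_c = 3358 - 2823 = 535
d = 1856 * 2823 / 535
= 5239488 / 535
= 9793.44 m

9793.44


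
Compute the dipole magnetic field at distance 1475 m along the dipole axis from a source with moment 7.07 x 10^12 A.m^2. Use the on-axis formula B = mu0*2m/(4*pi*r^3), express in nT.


m = 7.07 x 10^12 = 7070000000000 A.m^2
2m = 14140000000000 A.m^2
r^3 = 1475^3 = 3209046875
B = (4pi*10^-7) * 14140000000000 / (4*pi * 3209046875) * 1e9
= 17768848.048704 / 40326072350.1 * 1e9
= 440629.2756 nT

440629.2756


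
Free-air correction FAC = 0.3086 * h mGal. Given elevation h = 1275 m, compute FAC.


FAC = 0.3086 * h
= 0.3086 * 1275
= 393.465 mGal

393.465


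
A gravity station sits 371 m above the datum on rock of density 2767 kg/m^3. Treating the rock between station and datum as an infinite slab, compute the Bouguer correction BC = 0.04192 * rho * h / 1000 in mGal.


BC = 0.04192 * rho * h / 1000
= 0.04192 * 2767 * 371 / 1000
= 43.0333 mGal

43.0333


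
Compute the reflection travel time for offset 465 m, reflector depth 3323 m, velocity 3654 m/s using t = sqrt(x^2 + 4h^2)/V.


x^2 + 4h^2 = 465^2 + 4*3323^2 = 216225 + 44169316 = 44385541
sqrt(44385541) = 6662.2474
t = 6662.2474 / 3654 = 1.8233 s

1.8233


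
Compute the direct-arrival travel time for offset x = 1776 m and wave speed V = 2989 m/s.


t = x / V
= 1776 / 2989
= 0.5942 s

0.5942


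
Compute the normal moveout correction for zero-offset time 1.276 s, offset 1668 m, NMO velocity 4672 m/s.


x/Vnmo = 1668/4672 = 0.357021
(x/Vnmo)^2 = 0.127464
t0^2 = 1.628176
sqrt(1.628176 + 0.127464) = 1.325006
dt = 1.325006 - 1.276 = 0.049006

0.049006


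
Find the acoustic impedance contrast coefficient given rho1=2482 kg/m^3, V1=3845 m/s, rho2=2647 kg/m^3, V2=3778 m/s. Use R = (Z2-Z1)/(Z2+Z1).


Z1 = 2482 * 3845 = 9543290
Z2 = 2647 * 3778 = 10000366
R = (10000366 - 9543290) / (10000366 + 9543290) = 457076 / 19543656 = 0.0234

0.0234


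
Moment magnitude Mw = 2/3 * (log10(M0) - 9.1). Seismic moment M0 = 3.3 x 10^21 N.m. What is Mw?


log10(M0) = log10(3.3 x 10^21) = 21.5185
Mw = 2/3 * (21.5185 - 9.1)
= 2/3 * 12.4185
= 8.28

8.28


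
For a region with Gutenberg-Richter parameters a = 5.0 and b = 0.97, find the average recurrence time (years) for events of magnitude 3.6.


log10(N) = 5.0 - 0.97*3.6 = 1.508
N = 10^1.508 = 32.210688
T = 1/N = 1/32.210688 = 0.031 years

0.031


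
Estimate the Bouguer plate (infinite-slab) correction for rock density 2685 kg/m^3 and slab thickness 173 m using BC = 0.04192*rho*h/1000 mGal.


BC = 0.04192 * rho * h / 1000
= 0.04192 * 2685 * 173 / 1000
= 19.472 mGal

19.472


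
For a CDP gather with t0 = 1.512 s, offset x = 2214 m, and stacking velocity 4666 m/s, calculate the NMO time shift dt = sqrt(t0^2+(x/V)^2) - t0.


x/Vnmo = 2214/4666 = 0.474496
(x/Vnmo)^2 = 0.225147
t0^2 = 2.286144
sqrt(2.286144 + 0.225147) = 1.584705
dt = 1.584705 - 1.512 = 0.072705

0.072705


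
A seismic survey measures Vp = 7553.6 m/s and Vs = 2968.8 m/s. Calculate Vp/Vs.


Vp/Vs = 7553.6 / 2968.8
= 2.5443

2.5443


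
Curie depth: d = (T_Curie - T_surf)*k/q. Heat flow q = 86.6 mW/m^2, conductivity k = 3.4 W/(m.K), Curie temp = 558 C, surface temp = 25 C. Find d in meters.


T_Curie - T_surf = 558 - 25 = 533 C
Convert q to W/m^2: 86.6 mW/m^2 = 0.0866 W/m^2
d = 533 * 3.4 / 0.0866 = 20926.1 m

20926.1


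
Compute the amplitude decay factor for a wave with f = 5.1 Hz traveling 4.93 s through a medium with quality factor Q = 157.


pi*f*t/Q = pi*5.1*4.93/157 = 0.503115
A/A0 = exp(-0.503115) = 0.604644

0.604644


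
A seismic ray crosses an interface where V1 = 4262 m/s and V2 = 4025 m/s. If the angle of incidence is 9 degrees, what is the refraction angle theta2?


sin(theta1) = sin(9 deg) = 0.156434
sin(theta2) = V2/V1 * sin(theta1) = 4025/4262 * 0.156434 = 0.147736
theta2 = arcsin(0.147736) = 8.4957 degrees

8.4957


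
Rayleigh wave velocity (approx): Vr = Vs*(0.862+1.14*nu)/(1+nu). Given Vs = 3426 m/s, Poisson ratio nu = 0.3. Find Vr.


Numerator factor = 0.862 + 1.14*0.3 = 1.204
Denominator = 1 + 0.3 = 1.3
Vr = 3426 * 1.204 / 1.3 = 3173.0 m/s

3173.0


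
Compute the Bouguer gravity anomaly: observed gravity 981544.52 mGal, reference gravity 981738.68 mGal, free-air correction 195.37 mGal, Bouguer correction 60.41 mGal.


BA = g_obs - g_ref + FAC - BC
= 981544.52 - 981738.68 + 195.37 - 60.41
= -59.2 mGal

-59.2


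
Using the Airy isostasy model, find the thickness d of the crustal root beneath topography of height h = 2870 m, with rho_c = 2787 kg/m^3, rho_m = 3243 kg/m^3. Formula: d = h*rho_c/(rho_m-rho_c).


rho_m - rho_c = 3243 - 2787 = 456
d = 2870 * 2787 / 456
= 7998690 / 456
= 17540.99 m

17540.99


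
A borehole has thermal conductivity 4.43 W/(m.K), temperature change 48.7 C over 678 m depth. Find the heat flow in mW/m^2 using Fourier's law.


q = k * dT / dz * 1000
= 4.43 * 48.7 / 678 * 1000
= 0.318202 * 1000
= 318.2021 mW/m^2

318.2021


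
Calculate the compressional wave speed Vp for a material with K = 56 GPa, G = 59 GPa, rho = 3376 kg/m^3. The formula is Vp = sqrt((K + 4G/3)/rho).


First compute the effective modulus:
K + 4G/3 = 56e9 + 4*59e9/3 = 134666666666.67 Pa
Then divide by density:
134666666666.67 / 3376 = 39889415.4818 Pa/(kg/m^3)
Take the square root:
Vp = sqrt(39889415.4818) = 6315.81 m/s

6315.81


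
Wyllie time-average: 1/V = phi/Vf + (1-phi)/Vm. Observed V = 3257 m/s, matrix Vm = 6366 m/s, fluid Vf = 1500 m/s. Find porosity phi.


1/V - 1/Vm = 1/3257 - 1/6366 = 0.00014995
1/Vf - 1/Vm = 1/1500 - 1/6366 = 0.00050958
phi = 0.00014995 / 0.00050958 = 0.2943

0.2943


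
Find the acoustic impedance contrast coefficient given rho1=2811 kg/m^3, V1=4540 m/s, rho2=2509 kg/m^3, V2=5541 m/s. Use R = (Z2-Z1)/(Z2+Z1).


Z1 = 2811 * 4540 = 12761940
Z2 = 2509 * 5541 = 13902369
R = (13902369 - 12761940) / (13902369 + 12761940) = 1140429 / 26664309 = 0.0428

0.0428


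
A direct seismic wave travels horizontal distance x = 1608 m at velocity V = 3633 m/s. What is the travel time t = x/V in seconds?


t = x / V
= 1608 / 3633
= 0.4426 s

0.4426


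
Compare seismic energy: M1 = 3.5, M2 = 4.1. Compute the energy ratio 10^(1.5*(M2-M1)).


M2 - M1 = 4.1 - 3.5 = 0.6
1.5 * 0.6 = 0.9
ratio = 10^0.9 = 7.94

7.94


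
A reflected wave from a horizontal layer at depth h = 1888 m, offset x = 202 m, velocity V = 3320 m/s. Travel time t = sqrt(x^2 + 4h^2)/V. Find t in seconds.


x^2 + 4h^2 = 202^2 + 4*1888^2 = 40804 + 14258176 = 14298980
sqrt(14298980) = 3781.3992
t = 3781.3992 / 3320 = 1.139 s

1.139


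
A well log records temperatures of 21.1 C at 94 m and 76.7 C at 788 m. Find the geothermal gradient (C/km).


dT = 76.7 - 21.1 = 55.6 C
dz = 788 - 94 = 694 m
gradient = dT/dz * 1000 = 55.6/694 * 1000 = 80.1153 C/km

80.1153


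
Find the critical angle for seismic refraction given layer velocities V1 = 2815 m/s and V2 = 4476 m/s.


V1/V2 = 2815/4476 = 0.62891
theta_c = arcsin(0.62891) = 38.9697 degrees

38.9697


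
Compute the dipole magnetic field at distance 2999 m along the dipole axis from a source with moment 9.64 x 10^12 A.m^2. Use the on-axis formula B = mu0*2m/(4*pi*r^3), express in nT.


m = 9.64 x 10^12 = 9640000000000 A.m^2
2m = 19280000000000 A.m^2
r^3 = 2999^3 = 26973008999
B = (4pi*10^-7) * 19280000000000 / (4*pi * 26973008999) * 1e9
= 24227962.544484 / 338952827665.88 * 1e9
= 71478.8624 nT

71478.8624


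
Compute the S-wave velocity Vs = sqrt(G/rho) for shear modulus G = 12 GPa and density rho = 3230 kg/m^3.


Convert G to Pa: G = 12e9 Pa
Compute G/rho = 12e9 / 3230 = 3715170.2786
Vs = sqrt(3715170.2786) = 1927.48 m/s

1927.48


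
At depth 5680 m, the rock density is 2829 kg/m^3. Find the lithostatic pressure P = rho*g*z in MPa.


P = rho * g * z / 1e6
= 2829 * 9.81 * 5680 / 1e6
= 157634143.2 / 1e6
= 157.6341 MPa

157.6341


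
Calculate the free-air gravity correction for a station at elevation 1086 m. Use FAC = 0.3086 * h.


FAC = 0.3086 * h
= 0.3086 * 1086
= 335.1396 mGal

335.1396


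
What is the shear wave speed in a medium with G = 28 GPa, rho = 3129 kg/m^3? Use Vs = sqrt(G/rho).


Convert G to Pa: G = 28e9 Pa
Compute G/rho = 28e9 / 3129 = 8948545.8613
Vs = sqrt(8948545.8613) = 2991.41 m/s

2991.41


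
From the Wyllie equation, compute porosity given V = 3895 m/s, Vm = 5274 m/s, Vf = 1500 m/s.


1/V - 1/Vm = 1/3895 - 1/5274 = 6.713e-05
1/Vf - 1/Vm = 1/1500 - 1/5274 = 0.00047706
phi = 6.713e-05 / 0.00047706 = 0.1407

0.1407


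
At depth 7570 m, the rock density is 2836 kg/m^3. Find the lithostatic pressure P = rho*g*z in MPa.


P = rho * g * z / 1e6
= 2836 * 9.81 * 7570 / 1e6
= 210606181.2 / 1e6
= 210.6062 MPa

210.6062


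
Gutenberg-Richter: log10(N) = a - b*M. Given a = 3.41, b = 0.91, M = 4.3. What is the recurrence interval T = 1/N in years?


log10(N) = 3.41 - 0.91*4.3 = -0.503
N = 10^-0.503 = 0.314051
T = 1/N = 1/0.314051 = 3.1842 years

3.1842


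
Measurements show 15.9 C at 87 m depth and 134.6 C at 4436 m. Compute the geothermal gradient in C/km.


dT = 134.6 - 15.9 = 118.7 C
dz = 4436 - 87 = 4349 m
gradient = dT/dz * 1000 = 118.7/4349 * 1000 = 27.2936 C/km

27.2936


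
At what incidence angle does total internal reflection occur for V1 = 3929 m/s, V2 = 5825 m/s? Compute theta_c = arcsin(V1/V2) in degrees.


V1/V2 = 3929/5825 = 0.674506
theta_c = arcsin(0.674506) = 42.4158 degrees

42.4158


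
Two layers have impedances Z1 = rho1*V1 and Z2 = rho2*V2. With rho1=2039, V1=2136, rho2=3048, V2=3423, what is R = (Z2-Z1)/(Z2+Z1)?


Z1 = 2039 * 2136 = 4355304
Z2 = 3048 * 3423 = 10433304
R = (10433304 - 4355304) / (10433304 + 4355304) = 6078000 / 14788608 = 0.411

0.411


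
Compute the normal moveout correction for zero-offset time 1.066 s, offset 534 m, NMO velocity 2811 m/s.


x/Vnmo = 534/2811 = 0.189968
(x/Vnmo)^2 = 0.036088
t0^2 = 1.136356
sqrt(1.136356 + 0.036088) = 1.082794
dt = 1.082794 - 1.066 = 0.016794

0.016794


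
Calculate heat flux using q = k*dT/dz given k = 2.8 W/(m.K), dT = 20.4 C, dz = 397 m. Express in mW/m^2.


q = k * dT / dz * 1000
= 2.8 * 20.4 / 397 * 1000
= 0.143879 * 1000
= 143.8791 mW/m^2

143.8791


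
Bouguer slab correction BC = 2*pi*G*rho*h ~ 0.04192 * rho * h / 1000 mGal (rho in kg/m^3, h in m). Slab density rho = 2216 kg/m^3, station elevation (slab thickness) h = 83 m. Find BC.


BC = 0.04192 * rho * h / 1000
= 0.04192 * 2216 * 83 / 1000
= 7.7103 mGal

7.7103


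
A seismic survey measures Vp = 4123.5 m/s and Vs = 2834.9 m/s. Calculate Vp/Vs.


Vp/Vs = 4123.5 / 2834.9
= 1.4545

1.4545


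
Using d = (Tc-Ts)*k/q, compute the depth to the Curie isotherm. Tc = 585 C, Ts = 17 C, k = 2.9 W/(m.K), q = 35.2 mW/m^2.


T_Curie - T_surf = 585 - 17 = 568 C
Convert q to W/m^2: 35.2 mW/m^2 = 0.0352 W/m^2
d = 568 * 2.9 / 0.0352 = 46795.45 m

46795.45


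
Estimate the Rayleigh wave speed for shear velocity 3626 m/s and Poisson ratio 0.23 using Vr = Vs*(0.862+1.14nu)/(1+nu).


Numerator factor = 0.862 + 1.14*0.23 = 1.1242
Denominator = 1 + 0.23 = 1.23
Vr = 3626 * 1.1242 / 1.23 = 3314.11 m/s

3314.11


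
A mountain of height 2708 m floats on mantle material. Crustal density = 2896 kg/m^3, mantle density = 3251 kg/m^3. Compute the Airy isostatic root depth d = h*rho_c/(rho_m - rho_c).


rho_m - rho_c = 3251 - 2896 = 355
d = 2708 * 2896 / 355
= 7842368 / 355
= 22091.18 m

22091.18


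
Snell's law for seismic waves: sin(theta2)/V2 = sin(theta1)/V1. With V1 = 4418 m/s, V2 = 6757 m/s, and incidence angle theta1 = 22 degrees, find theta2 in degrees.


sin(theta1) = sin(22 deg) = 0.374607
sin(theta2) = V2/V1 * sin(theta1) = 6757/4418 * 0.374607 = 0.572933
theta2 = arcsin(0.572933) = 34.955 degrees

34.955


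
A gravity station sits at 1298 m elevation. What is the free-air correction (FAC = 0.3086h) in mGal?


FAC = 0.3086 * h
= 0.3086 * 1298
= 400.5628 mGal

400.5628


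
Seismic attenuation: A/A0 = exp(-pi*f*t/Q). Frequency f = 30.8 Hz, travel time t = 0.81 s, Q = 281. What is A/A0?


pi*f*t/Q = pi*30.8*0.81/281 = 0.27892
A/A0 = exp(-0.27892) = 0.756601

0.756601


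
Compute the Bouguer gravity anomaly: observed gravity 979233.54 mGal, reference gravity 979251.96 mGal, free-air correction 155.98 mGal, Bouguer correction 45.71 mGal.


BA = g_obs - g_ref + FAC - BC
= 979233.54 - 979251.96 + 155.98 - 45.71
= 91.85 mGal

91.85


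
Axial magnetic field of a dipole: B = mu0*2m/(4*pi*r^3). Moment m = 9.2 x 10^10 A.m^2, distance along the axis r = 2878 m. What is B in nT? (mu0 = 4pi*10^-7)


m = 9.2 x 10^10 = 92000000000 A.m^2
2m = 184000000000 A.m^2
r^3 = 2878^3 = 23838140152
B = (4pi*10^-7) * 184000000000 / (4*pi * 23838140152) * 1e9
= 231221.219304 / 299558903907.07 * 1e9
= 771.8723 nT

771.8723


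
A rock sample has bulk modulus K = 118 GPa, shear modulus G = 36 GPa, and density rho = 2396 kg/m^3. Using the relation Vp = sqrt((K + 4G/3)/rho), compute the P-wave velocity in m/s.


First compute the effective modulus:
K + 4G/3 = 118e9 + 4*36e9/3 = 166000000000.0 Pa
Then divide by density:
166000000000.0 / 2396 = 69282136.8948 Pa/(kg/m^3)
Take the square root:
Vp = sqrt(69282136.8948) = 8323.59 m/s

8323.59


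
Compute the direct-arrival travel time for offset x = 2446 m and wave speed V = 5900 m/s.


t = x / V
= 2446 / 5900
= 0.4146 s

0.4146


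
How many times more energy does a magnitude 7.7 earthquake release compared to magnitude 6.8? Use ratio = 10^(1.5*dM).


M2 - M1 = 7.7 - 6.8 = 0.9
1.5 * 0.9 = 1.35
ratio = 10^1.35 = 22.39

22.39


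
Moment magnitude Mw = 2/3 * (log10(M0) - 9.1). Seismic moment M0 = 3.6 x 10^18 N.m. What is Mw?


log10(M0) = log10(3.6 x 10^18) = 18.5563
Mw = 2/3 * (18.5563 - 9.1)
= 2/3 * 9.4563
= 6.3

6.3


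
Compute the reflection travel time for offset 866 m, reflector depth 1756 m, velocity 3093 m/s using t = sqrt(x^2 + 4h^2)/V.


x^2 + 4h^2 = 866^2 + 4*1756^2 = 749956 + 12334144 = 13084100
sqrt(13084100) = 3617.195
t = 3617.195 / 3093 = 1.1695 s

1.1695


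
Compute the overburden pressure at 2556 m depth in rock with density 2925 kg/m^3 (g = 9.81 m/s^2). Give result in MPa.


P = rho * g * z / 1e6
= 2925 * 9.81 * 2556 / 1e6
= 73342503.0 / 1e6
= 73.3425 MPa

73.3425


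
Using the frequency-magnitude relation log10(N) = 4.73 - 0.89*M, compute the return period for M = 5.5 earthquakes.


log10(N) = 4.73 - 0.89*5.5 = -0.165
N = 10^-0.165 = 0.683912
T = 1/N = 1/0.683912 = 1.4622 years

1.4622


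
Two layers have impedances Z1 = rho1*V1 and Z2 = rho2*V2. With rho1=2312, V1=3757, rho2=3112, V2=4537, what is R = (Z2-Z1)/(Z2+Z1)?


Z1 = 2312 * 3757 = 8686184
Z2 = 3112 * 4537 = 14119144
R = (14119144 - 8686184) / (14119144 + 8686184) = 5432960 / 22805328 = 0.2382

0.2382


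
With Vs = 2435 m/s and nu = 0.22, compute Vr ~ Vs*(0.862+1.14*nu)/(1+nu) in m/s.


Numerator factor = 0.862 + 1.14*0.22 = 1.1128
Denominator = 1 + 0.22 = 1.22
Vr = 2435 * 1.1128 / 1.22 = 2221.04 m/s

2221.04


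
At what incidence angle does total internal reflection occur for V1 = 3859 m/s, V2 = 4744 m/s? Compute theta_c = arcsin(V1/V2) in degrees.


V1/V2 = 3859/4744 = 0.813449
theta_c = arcsin(0.813449) = 54.4342 degrees

54.4342


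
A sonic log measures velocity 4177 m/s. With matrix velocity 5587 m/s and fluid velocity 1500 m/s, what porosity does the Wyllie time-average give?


1/V - 1/Vm = 1/4177 - 1/5587 = 6.042e-05
1/Vf - 1/Vm = 1/1500 - 1/5587 = 0.00048768
phi = 6.042e-05 / 0.00048768 = 0.1239

0.1239


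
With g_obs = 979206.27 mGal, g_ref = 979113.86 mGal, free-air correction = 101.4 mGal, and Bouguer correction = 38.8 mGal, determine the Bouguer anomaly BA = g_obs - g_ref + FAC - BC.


BA = g_obs - g_ref + FAC - BC
= 979206.27 - 979113.86 + 101.4 - 38.8
= 155.01 mGal

155.01


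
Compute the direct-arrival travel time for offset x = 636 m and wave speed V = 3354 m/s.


t = x / V
= 636 / 3354
= 0.1896 s

0.1896


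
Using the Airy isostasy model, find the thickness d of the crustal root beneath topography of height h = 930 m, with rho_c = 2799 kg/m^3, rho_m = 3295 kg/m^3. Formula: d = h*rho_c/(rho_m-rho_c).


rho_m - rho_c = 3295 - 2799 = 496
d = 930 * 2799 / 496
= 2603070 / 496
= 5248.12 m

5248.12


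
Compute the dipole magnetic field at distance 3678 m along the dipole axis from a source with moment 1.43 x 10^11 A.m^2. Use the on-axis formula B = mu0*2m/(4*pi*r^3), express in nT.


m = 1.43 x 10^11 = 143000000000 A.m^2
2m = 286000000000 A.m^2
r^3 = 3678^3 = 49754821752
B = (4pi*10^-7) * 286000000000 / (4*pi * 49754821752) * 1e9
= 359398.199571 / 625237529987.01 * 1e9
= 574.8187 nT

574.8187


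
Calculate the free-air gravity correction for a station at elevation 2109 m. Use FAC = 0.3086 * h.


FAC = 0.3086 * h
= 0.3086 * 2109
= 650.8374 mGal

650.8374


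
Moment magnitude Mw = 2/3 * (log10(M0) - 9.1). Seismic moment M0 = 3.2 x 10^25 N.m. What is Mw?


log10(M0) = log10(3.2 x 10^25) = 25.5051
Mw = 2/3 * (25.5051 - 9.1)
= 2/3 * 16.4051
= 10.94

10.94


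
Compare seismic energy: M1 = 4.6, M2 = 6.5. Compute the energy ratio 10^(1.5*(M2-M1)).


M2 - M1 = 6.5 - 4.6 = 1.9
1.5 * 1.9 = 2.85
ratio = 10^2.85 = 707.95

707.95


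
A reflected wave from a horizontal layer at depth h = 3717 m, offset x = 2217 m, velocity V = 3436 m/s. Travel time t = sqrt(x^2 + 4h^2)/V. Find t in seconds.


x^2 + 4h^2 = 2217^2 + 4*3717^2 = 4915089 + 55264356 = 60179445
sqrt(60179445) = 7757.5412
t = 7757.5412 / 3436 = 2.2577 s

2.2577


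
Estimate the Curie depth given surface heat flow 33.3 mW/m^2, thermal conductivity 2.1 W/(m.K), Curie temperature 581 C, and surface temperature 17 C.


T_Curie - T_surf = 581 - 17 = 564 C
Convert q to W/m^2: 33.3 mW/m^2 = 0.0333 W/m^2
d = 564 * 2.1 / 0.0333 = 35567.57 m

35567.57


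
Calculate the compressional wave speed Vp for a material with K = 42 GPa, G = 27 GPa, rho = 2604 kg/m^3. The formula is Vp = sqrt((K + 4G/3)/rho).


First compute the effective modulus:
K + 4G/3 = 42e9 + 4*27e9/3 = 78000000000.0 Pa
Then divide by density:
78000000000.0 / 2604 = 29953917.0507 Pa/(kg/m^3)
Take the square root:
Vp = sqrt(29953917.0507) = 5473.02 m/s

5473.02


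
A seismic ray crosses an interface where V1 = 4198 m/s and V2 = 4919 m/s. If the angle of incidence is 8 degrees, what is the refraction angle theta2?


sin(theta1) = sin(8 deg) = 0.139173
sin(theta2) = V2/V1 * sin(theta1) = 4919/4198 * 0.139173 = 0.163076
theta2 = arcsin(0.163076) = 9.3855 degrees

9.3855


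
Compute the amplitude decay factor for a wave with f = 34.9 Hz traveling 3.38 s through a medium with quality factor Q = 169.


pi*f*t/Q = pi*34.9*3.38/169 = 2.192832
A/A0 = exp(-2.192832) = 0.1116

0.1116


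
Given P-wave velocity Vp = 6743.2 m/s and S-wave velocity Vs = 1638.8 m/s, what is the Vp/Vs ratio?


Vp/Vs = 6743.2 / 1638.8
= 4.1147

4.1147


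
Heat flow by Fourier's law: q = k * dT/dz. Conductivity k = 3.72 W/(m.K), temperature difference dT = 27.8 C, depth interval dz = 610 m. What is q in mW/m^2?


q = k * dT / dz * 1000
= 3.72 * 27.8 / 610 * 1000
= 0.169534 * 1000
= 169.5344 mW/m^2

169.5344


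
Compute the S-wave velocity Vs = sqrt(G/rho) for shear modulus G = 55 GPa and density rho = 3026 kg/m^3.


Convert G to Pa: G = 55e9 Pa
Compute G/rho = 55e9 / 3026 = 18175809.6497
Vs = sqrt(18175809.6497) = 4263.31 m/s

4263.31


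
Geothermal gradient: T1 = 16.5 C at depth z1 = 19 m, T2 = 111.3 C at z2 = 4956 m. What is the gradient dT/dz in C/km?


dT = 111.3 - 16.5 = 94.8 C
dz = 4956 - 19 = 4937 m
gradient = dT/dz * 1000 = 94.8/4937 * 1000 = 19.2019 C/km

19.2019


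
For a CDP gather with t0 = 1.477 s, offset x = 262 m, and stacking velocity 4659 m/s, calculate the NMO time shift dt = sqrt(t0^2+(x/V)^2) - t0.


x/Vnmo = 262/4659 = 0.056235
(x/Vnmo)^2 = 0.003162
t0^2 = 2.181529
sqrt(2.181529 + 0.003162) = 1.47807
dt = 1.47807 - 1.477 = 0.00107

0.00107


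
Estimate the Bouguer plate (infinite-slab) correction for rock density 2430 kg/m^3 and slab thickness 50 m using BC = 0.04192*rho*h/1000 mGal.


BC = 0.04192 * rho * h / 1000
= 0.04192 * 2430 * 50 / 1000
= 5.0933 mGal

5.0933


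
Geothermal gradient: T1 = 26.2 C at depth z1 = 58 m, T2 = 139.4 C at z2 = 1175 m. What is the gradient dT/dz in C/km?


dT = 139.4 - 26.2 = 113.2 C
dz = 1175 - 58 = 1117 m
gradient = dT/dz * 1000 = 113.2/1117 * 1000 = 101.3429 C/km

101.3429


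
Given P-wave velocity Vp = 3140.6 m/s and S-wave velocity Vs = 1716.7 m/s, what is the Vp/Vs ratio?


Vp/Vs = 3140.6 / 1716.7
= 1.8294

1.8294


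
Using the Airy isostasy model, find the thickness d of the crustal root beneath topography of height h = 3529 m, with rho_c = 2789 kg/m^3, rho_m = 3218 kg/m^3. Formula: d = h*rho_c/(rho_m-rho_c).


rho_m - rho_c = 3218 - 2789 = 429
d = 3529 * 2789 / 429
= 9842381 / 429
= 22942.61 m

22942.61


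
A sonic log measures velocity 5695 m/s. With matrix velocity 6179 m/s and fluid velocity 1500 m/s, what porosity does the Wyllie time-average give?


1/V - 1/Vm = 1/5695 - 1/6179 = 1.375e-05
1/Vf - 1/Vm = 1/1500 - 1/6179 = 0.00050483
phi = 1.375e-05 / 0.00050483 = 0.0272

0.0272


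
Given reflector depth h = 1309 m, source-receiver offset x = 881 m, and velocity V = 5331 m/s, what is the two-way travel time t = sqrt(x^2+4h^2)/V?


x^2 + 4h^2 = 881^2 + 4*1309^2 = 776161 + 6853924 = 7630085
sqrt(7630085) = 2762.2608
t = 2762.2608 / 5331 = 0.5182 s

0.5182


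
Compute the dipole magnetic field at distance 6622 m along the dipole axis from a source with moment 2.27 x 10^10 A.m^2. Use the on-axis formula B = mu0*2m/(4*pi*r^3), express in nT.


m = 2.27 x 10^10 = 22700000000 A.m^2
2m = 45400000000 A.m^2
r^3 = 6622^3 = 290380553848
B = (4pi*10^-7) * 45400000000 / (4*pi * 290380553848) * 1e9
= 57051.322589 / 3649029658856.85 * 1e9
= 15.6347 nT

15.6347


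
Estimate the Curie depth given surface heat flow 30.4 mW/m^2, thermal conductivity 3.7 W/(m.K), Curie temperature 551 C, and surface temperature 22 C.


T_Curie - T_surf = 551 - 22 = 529 C
Convert q to W/m^2: 30.4 mW/m^2 = 0.0304 W/m^2
d = 529 * 3.7 / 0.0304 = 64384.87 m

64384.87


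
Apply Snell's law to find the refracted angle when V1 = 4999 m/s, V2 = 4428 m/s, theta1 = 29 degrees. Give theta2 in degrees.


sin(theta1) = sin(29 deg) = 0.48481
sin(theta2) = V2/V1 * sin(theta1) = 4428/4999 * 0.48481 = 0.429433
theta2 = arcsin(0.429433) = 25.4316 degrees

25.4316


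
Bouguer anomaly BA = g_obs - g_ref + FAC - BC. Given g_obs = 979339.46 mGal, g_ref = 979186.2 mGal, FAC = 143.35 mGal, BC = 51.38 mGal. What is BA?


BA = g_obs - g_ref + FAC - BC
= 979339.46 - 979186.2 + 143.35 - 51.38
= 245.23 mGal

245.23


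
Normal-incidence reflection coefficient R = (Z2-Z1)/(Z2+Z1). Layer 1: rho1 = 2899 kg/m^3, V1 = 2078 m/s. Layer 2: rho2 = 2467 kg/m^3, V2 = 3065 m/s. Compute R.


Z1 = 2899 * 2078 = 6024122
Z2 = 2467 * 3065 = 7561355
R = (7561355 - 6024122) / (7561355 + 6024122) = 1537233 / 13585477 = 0.1132

0.1132


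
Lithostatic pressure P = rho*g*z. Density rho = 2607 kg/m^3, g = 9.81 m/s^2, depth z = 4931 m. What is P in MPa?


P = rho * g * z / 1e6
= 2607 * 9.81 * 4931 / 1e6
= 126108697.77 / 1e6
= 126.1087 MPa

126.1087


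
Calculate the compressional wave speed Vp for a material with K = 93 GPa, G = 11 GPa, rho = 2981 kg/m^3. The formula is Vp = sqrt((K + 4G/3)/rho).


First compute the effective modulus:
K + 4G/3 = 93e9 + 4*11e9/3 = 107666666666.67 Pa
Then divide by density:
107666666666.67 / 2981 = 36117633.9036 Pa/(kg/m^3)
Take the square root:
Vp = sqrt(36117633.9036) = 6009.79 m/s

6009.79


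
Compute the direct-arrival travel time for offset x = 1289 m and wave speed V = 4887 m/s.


t = x / V
= 1289 / 4887
= 0.2638 s

0.2638


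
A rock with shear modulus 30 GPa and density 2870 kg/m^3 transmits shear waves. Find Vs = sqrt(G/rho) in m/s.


Convert G to Pa: G = 30e9 Pa
Compute G/rho = 30e9 / 2870 = 10452961.6725
Vs = sqrt(10452961.6725) = 3233.1 m/s

3233.1


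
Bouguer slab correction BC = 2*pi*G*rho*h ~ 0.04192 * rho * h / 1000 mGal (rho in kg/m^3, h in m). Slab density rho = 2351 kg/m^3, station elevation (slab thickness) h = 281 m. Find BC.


BC = 0.04192 * rho * h / 1000
= 0.04192 * 2351 * 281 / 1000
= 27.6937 mGal

27.6937


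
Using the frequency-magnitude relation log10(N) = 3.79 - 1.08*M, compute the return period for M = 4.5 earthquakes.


log10(N) = 3.79 - 1.08*4.5 = -1.07
N = 10^-1.07 = 0.085114
T = 1/N = 1/0.085114 = 11.749 years

11.749


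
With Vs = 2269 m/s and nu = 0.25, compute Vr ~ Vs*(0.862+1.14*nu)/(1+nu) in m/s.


Numerator factor = 0.862 + 1.14*0.25 = 1.147
Denominator = 1 + 0.25 = 1.25
Vr = 2269 * 1.147 / 1.25 = 2082.03 m/s

2082.03


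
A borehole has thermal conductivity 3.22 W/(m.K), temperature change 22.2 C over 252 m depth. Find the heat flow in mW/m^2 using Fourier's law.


q = k * dT / dz * 1000
= 3.22 * 22.2 / 252 * 1000
= 0.283667 * 1000
= 283.6667 mW/m^2

283.6667


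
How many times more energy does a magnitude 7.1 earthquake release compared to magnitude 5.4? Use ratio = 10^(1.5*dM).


M2 - M1 = 7.1 - 5.4 = 1.7
1.5 * 1.7 = 2.55
ratio = 10^2.55 = 354.81

354.81


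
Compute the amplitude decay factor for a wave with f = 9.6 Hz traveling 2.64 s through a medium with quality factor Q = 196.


pi*f*t/Q = pi*9.6*2.64/196 = 0.406227
A/A0 = exp(-0.406227) = 0.666159

0.666159


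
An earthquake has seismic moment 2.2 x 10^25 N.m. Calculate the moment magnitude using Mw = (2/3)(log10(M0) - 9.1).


log10(M0) = log10(2.2 x 10^25) = 25.3424
Mw = 2/3 * (25.3424 - 9.1)
= 2/3 * 16.2424
= 10.83

10.83


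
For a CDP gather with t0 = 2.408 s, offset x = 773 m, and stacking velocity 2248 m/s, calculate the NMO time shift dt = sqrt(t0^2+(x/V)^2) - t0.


x/Vnmo = 773/2248 = 0.343861
(x/Vnmo)^2 = 0.118241
t0^2 = 5.798464
sqrt(5.798464 + 0.118241) = 2.432428
dt = 2.432428 - 2.408 = 0.024428

0.024428


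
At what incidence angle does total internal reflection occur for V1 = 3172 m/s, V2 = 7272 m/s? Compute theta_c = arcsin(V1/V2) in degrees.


V1/V2 = 3172/7272 = 0.436194
theta_c = arcsin(0.436194) = 25.8613 degrees

25.8613


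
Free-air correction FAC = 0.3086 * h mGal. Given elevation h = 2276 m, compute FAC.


FAC = 0.3086 * h
= 0.3086 * 2276
= 702.3736 mGal

702.3736


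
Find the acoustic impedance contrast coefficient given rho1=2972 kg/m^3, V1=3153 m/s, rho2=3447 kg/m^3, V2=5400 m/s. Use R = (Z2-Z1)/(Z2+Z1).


Z1 = 2972 * 3153 = 9370716
Z2 = 3447 * 5400 = 18613800
R = (18613800 - 9370716) / (18613800 + 9370716) = 9243084 / 27984516 = 0.3303

0.3303


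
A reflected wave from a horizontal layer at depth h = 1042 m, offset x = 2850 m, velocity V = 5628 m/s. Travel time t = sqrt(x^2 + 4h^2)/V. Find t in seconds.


x^2 + 4h^2 = 2850^2 + 4*1042^2 = 8122500 + 4343056 = 12465556
sqrt(12465556) = 3530.6594
t = 3530.6594 / 5628 = 0.6273 s

0.6273


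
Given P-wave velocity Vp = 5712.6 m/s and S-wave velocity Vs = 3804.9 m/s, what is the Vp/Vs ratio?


Vp/Vs = 5712.6 / 3804.9
= 1.5014

1.5014


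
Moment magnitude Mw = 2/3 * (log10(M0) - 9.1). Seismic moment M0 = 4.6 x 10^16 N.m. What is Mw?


log10(M0) = log10(4.6 x 10^16) = 16.6628
Mw = 2/3 * (16.6628 - 9.1)
= 2/3 * 7.5628
= 5.04

5.04


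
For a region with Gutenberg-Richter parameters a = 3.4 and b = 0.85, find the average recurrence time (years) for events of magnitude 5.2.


log10(N) = 3.4 - 0.85*5.2 = -1.02
N = 10^-1.02 = 0.095499
T = 1/N = 1/0.095499 = 10.4713 years

10.4713


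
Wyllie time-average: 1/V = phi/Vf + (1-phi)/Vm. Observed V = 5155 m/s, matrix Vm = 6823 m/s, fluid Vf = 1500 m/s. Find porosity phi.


1/V - 1/Vm = 1/5155 - 1/6823 = 4.742e-05
1/Vf - 1/Vm = 1/1500 - 1/6823 = 0.0005201
phi = 4.742e-05 / 0.0005201 = 0.0912

0.0912


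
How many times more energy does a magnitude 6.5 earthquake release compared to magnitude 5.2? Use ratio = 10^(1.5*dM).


M2 - M1 = 6.5 - 5.2 = 1.3
1.5 * 1.3 = 1.95
ratio = 10^1.95 = 89.13

89.13


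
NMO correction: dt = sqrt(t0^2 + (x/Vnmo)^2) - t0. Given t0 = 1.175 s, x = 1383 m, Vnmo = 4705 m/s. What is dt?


x/Vnmo = 1383/4705 = 0.293943
(x/Vnmo)^2 = 0.086402
t0^2 = 1.380625
sqrt(1.380625 + 0.086402) = 1.211209
dt = 1.211209 - 1.175 = 0.036209

0.036209


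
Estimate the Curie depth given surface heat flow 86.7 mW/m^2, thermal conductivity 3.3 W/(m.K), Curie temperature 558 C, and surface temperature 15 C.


T_Curie - T_surf = 558 - 15 = 543 C
Convert q to W/m^2: 86.7 mW/m^2 = 0.0867 W/m^2
d = 543 * 3.3 / 0.0867 = 20667.82 m

20667.82


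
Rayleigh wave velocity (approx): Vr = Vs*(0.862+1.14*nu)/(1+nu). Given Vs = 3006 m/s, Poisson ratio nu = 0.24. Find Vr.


Numerator factor = 0.862 + 1.14*0.24 = 1.1356
Denominator = 1 + 0.24 = 1.24
Vr = 3006 * 1.1356 / 1.24 = 2752.91 m/s

2752.91


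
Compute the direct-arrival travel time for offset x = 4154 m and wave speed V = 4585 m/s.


t = x / V
= 4154 / 4585
= 0.906 s

0.906


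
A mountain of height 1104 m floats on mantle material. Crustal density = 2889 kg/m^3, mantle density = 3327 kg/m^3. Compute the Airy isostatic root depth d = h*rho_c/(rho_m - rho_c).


rho_m - rho_c = 3327 - 2889 = 438
d = 1104 * 2889 / 438
= 3189456 / 438
= 7281.86 m

7281.86


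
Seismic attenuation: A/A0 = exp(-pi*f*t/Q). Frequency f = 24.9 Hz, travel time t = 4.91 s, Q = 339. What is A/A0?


pi*f*t/Q = pi*24.9*4.91/339 = 1.133003
A/A0 = exp(-1.133003) = 0.322065

0.322065


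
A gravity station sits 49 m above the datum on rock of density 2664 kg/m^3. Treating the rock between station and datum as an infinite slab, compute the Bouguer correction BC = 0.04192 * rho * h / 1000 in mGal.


BC = 0.04192 * rho * h / 1000
= 0.04192 * 2664 * 49 / 1000
= 5.4721 mGal

5.4721


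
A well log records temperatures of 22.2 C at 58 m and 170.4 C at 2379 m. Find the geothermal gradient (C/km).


dT = 170.4 - 22.2 = 148.2 C
dz = 2379 - 58 = 2321 m
gradient = dT/dz * 1000 = 148.2/2321 * 1000 = 63.8518 C/km

63.8518


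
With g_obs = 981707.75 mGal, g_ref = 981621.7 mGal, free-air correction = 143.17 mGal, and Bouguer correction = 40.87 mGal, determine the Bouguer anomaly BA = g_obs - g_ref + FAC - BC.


BA = g_obs - g_ref + FAC - BC
= 981707.75 - 981621.7 + 143.17 - 40.87
= 188.35 mGal

188.35


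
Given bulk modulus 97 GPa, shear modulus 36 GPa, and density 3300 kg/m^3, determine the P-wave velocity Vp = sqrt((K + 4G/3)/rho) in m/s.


First compute the effective modulus:
K + 4G/3 = 97e9 + 4*36e9/3 = 145000000000.0 Pa
Then divide by density:
145000000000.0 / 3300 = 43939393.9394 Pa/(kg/m^3)
Take the square root:
Vp = sqrt(43939393.9394) = 6628.68 m/s

6628.68


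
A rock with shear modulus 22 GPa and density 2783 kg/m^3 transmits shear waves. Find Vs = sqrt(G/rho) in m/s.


Convert G to Pa: G = 22e9 Pa
Compute G/rho = 22e9 / 2783 = 7905138.3399
Vs = sqrt(7905138.3399) = 2811.61 m/s

2811.61


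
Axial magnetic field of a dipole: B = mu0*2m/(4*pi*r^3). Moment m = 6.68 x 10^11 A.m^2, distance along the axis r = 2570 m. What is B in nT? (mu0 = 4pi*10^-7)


m = 6.68 x 10^11 = 668000000000 A.m^2
2m = 1336000000000 A.m^2
r^3 = 2570^3 = 16974593000
B = (4pi*10^-7) * 1336000000000 / (4*pi * 16974593000) * 1e9
= 1678867.114078 / 213309026665.91 * 1e9
= 7870.5864 nT

7870.5864


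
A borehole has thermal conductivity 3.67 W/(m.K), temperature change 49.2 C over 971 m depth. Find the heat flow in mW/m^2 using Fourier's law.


q = k * dT / dz * 1000
= 3.67 * 49.2 / 971 * 1000
= 0.185957 * 1000
= 185.9567 mW/m^2

185.9567


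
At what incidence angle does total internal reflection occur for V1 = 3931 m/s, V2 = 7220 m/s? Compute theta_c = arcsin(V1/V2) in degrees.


V1/V2 = 3931/7220 = 0.54446
theta_c = arcsin(0.54446) = 32.9878 degrees

32.9878


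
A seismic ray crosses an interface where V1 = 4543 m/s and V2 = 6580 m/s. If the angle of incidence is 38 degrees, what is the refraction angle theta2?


sin(theta1) = sin(38 deg) = 0.615661
sin(theta2) = V2/V1 * sin(theta1) = 6580/4543 * 0.615661 = 0.891713
theta2 = arcsin(0.891713) = 63.0893 degrees

63.0893


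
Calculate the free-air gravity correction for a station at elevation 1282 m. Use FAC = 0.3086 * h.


FAC = 0.3086 * h
= 0.3086 * 1282
= 395.6252 mGal

395.6252
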